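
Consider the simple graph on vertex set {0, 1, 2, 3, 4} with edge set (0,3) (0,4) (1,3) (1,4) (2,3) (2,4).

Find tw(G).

A width-2 tree decomposition is:
Bags: B1 = {1, 3, 4}  B2 = {0, 3, 4}  B3 = {2, 3, 4}
Tree: B1–B2, B2–B3
Each bag holds 3 vertices, so the decomposition has width 2, which upper-bounds the treewidth. The edges 4–1–3–0–4 form a cycle, so G is not a tree and its treewidth is at least 2. The upper and lower bounds meet at 2, so that is the treewidth.

2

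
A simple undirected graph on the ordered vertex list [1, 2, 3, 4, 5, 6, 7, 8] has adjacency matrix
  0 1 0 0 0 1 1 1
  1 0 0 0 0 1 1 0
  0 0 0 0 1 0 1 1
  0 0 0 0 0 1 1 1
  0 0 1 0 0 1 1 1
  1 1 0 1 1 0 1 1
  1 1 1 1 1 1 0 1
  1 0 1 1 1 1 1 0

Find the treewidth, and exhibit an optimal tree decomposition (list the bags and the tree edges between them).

Treewidth 3.
Bags: B1 = {5, 6, 7, 8}  B2 = {1, 6, 7, 8}  B3 = {4, 6, 7, 8}  B4 = {3, 5, 7, 8}  B5 = {1, 2, 6, 7}
Tree: B1–B2, B2–B3, B1–B4, B2–B5

Each bag holds 4 vertices, so the decomposition has width 3, which upper-bounds the treewidth. For the lower bound, the 4 vertices {3, 5, 7, 8} are pairwise adjacent, and any tree decomposition puts a clique entirely inside one bag — forcing width ≥ 3. Hence tw(G) = 3 exactly.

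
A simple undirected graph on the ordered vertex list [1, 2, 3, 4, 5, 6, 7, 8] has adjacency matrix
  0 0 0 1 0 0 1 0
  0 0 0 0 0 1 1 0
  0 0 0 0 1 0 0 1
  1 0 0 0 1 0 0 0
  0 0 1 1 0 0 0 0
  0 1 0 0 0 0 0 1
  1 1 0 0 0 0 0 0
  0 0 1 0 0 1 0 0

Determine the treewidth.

A width-2 tree decomposition is:
Bags: B1 = {2, 6, 8}  B2 = {2, 3, 8}  B3 = {2, 3, 5}  B4 = {2, 4, 5}  B5 = {1, 2, 4}  B6 = {1, 2, 7}
Tree: B1–B2, B2–B3, B3–B4, B4–B5, B5–B6
Every bag has size at most 3, so the width is 3 − 1 = 2 and tw(G) ≤ 2. Since 2–6–8–3–5–4–1–7–2 is a cycle in G, G is not acyclic. Forests are exactly the graphs of treewidth ≤ 1, so tw(G) ≥ 2. Combining the bounds, tw(G) = 2.

2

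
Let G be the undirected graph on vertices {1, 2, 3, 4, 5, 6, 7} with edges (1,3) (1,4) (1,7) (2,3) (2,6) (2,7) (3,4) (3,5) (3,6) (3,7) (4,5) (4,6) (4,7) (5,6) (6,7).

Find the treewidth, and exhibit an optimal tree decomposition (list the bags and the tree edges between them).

Treewidth 3.
One optimal decomposition is:
Bags: B1 = {2, 3, 6, 7}  B2 = {3, 4, 6, 7}  B3 = {1, 3, 4, 7}  B4 = {3, 4, 5, 6}
Tree: B1–B2, B2–B3, B2–B4

Each bag holds 4 vertices, so the decomposition has width 3, which upper-bounds the treewidth. Conversely, {2, 3, 6, 7} is a clique of size 4, and the vertices of any clique must share a bag in every tree decomposition; so some bag has ≥ 4 vertices and tw(G) ≥ 3. Therefore the treewidth is 3.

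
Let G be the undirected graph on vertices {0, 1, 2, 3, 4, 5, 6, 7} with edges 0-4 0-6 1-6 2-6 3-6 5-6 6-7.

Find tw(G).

A width-1 tree decomposition is:
Bags: B1 = {0, 4}  B2 = {0, 6}  B3 = {6, 7}  B4 = {1, 6}  B5 = {5, 6}  B6 = {2, 6}  B7 = {3, 6}
Tree: B1–B2, B2–B3, B2–B4, B3–B5, B4–B6, B3–B7
Every bag has size at most 2, so the width is 2 − 1 = 1 and tw(G) ≤ 1. Any graph with an edge has treewidth ≥ 1, and G has the edge 4–0. Hence tw(G) = 1 exactly.

1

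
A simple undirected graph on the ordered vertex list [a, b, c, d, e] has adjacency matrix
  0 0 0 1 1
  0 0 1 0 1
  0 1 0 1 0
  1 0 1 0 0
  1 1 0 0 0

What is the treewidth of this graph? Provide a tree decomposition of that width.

Treewidth 2.
One optimal decomposition is:
Bags: B1 = {a, b, e}  B2 = {a, b, d}  B3 = {b, c, d}
Tree: B1–B2, B2–B3

The largest bag has 3 vertices, giving width 2; this decomposition certifies tw(G) ≤ 2. Since b–e–a–d–c–b is a cycle in G, G is not acyclic. Forests are exactly the graphs of treewidth ≤ 1, so tw(G) ≥ 2. Hence tw(G) = 2 exactly.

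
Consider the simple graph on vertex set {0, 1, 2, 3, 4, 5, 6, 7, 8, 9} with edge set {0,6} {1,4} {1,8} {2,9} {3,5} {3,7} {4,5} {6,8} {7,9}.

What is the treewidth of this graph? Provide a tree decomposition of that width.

Treewidth 1.
One such decomposition:
Bags: B1 = {2, 9}  B2 = {7, 9}  B3 = {3, 7}  B4 = {3, 5}  B5 = {4, 5}  B6 = {1, 4}  B7 = {1, 8}  B8 = {6, 8}  B9 = {0, 6}
Tree: B1–B2, B2–B3, B3–B4, B4–B5, B5–B6, B6–B7, B7–B8, B8–B9

Every bag has size at most 2, so the width is 2 − 1 = 1 and tw(G) ≤ 1. Since G has at least one edge (e.g. 2–9), it is not an edgeless graph, so tw(G) ≥ 1. The upper and lower bounds meet at 1, so that is the treewidth.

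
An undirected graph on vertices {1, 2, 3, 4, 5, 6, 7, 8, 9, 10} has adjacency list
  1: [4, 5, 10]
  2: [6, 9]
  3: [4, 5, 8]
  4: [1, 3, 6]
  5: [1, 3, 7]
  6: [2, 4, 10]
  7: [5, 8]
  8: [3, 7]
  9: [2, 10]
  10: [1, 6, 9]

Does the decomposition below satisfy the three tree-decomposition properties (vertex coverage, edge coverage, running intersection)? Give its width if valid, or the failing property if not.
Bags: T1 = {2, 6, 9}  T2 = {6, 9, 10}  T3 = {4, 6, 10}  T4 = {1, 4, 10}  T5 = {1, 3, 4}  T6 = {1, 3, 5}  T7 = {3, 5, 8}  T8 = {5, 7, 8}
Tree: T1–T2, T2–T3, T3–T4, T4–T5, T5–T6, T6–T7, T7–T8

Every vertex of G appears in some bag (union = {1, 2, 3, 4, 5, 6, 7, 8, 9, 10}); every edge is covered by a bag; and for each vertex v the set of bags containing v is connected in the bag tree. The decomposition is therefore valid. The largest bag has 3 vertices, so the width is 2.

Yes; width 2.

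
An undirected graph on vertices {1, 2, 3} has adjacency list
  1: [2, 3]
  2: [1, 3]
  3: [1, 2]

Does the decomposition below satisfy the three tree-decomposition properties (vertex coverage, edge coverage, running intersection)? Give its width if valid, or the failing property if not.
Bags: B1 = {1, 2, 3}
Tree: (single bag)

Every vertex of G appears in some bag (union = {1, 2, 3}); every edge is covered by a bag; and for each vertex v the set of bags containing v is connected in the bag tree. The decomposition is therefore valid. The largest bag has 3 vertices, so the width is 2.

Yes; width 2.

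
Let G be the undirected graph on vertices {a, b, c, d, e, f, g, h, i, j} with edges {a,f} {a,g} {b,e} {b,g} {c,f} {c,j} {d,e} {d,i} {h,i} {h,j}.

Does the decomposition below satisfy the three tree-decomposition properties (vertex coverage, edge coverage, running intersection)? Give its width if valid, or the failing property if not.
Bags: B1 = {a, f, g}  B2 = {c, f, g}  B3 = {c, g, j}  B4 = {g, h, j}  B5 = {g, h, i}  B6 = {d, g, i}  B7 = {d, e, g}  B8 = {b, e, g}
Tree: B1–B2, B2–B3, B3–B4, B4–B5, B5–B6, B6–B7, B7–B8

Yes; width 2.

Every vertex of G appears in some bag (union = {a, b, c, d, e, f, g, h, i, j}); every edge is covered by a bag; and for each vertex v the set of bags containing v is connected in the bag tree. The decomposition is therefore valid. The largest bag has 3 vertices, so the width is 2.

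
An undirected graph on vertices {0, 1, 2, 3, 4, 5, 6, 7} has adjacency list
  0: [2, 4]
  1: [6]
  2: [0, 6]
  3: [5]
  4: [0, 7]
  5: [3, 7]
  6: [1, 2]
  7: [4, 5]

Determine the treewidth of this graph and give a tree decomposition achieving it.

Treewidth 1.
Bags: B1 = {1, 6}  B2 = {2, 6}  B3 = {0, 2}  B4 = {0, 4}  B5 = {4, 7}  B6 = {5, 7}  B7 = {3, 5}
Tree: B1–B2, B2–B3, B3–B4, B4–B5, B5–B6, B6–B7

Each bag holds 2 vertices, so the decomposition has width 1, which upper-bounds the treewidth. G has an edge, so its treewidth is at least 1. Combining the bounds, tw(G) = 1.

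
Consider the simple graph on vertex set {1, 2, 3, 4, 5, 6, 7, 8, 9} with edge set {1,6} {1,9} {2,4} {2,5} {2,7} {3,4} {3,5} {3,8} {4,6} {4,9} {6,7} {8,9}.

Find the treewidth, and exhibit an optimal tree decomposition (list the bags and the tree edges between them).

Treewidth 3.
Bags: B1 = {2, 3, 5, 7}  B2 = {2, 3, 4, 7}  B3 = {3, 4, 6, 7}  B4 = {3, 4, 6, 8}  B5 = {4, 6, 8, 9}  B6 = {1, 6, 8, 9}
Tree: B1–B2, B2–B3, B3–B4, B4–B5, B5–B6

Every bag has size at most 4, so the width is 4 − 1 = 3 and tw(G) ≤ 3. For the lower bound: the 4 vertex sets {2,5,7}, {3}, {4}, {1,6,8,9} are disjoint, each induces a connected subgraph, and every pair is joined by at least one edge of G. Contracting each set to a single vertex therefore yields K_{4} as a minor, and since treewidth is minor-monotone, tw(G) ≥ tw(K_{4}) = 3. Hence tw(G) = 3 exactly.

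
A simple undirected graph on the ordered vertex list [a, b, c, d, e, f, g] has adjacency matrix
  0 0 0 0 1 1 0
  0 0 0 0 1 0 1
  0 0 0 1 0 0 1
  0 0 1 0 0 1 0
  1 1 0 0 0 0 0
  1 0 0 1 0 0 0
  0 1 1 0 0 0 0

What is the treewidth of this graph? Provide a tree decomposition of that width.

Each bag holds 3 vertices, so the decomposition has width 2, which upper-bounds the treewidth. Since f–d–c–g–b–e–a–f is a cycle in G, G is not acyclic. Forests are exactly the graphs of treewidth ≤ 1, so tw(G) ≥ 2. Therefore the treewidth is 2.

Treewidth 2.
Bags: B1 = {c, d, f}  B2 = {c, f, g}  B3 = {b, f, g}  B4 = {b, e, f}  B5 = {a, e, f}
Tree: B1–B2, B2–B3, B3–B4, B4–B5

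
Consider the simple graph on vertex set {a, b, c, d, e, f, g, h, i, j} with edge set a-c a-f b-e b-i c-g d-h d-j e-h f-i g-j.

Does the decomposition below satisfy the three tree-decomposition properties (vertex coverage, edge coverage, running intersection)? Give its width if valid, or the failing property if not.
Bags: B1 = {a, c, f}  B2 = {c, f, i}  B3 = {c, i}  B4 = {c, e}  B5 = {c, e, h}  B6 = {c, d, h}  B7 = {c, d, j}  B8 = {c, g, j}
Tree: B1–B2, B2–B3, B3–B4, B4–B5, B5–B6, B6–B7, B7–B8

A tree decomposition must satisfy three properties: every vertex lies in some bag; for every edge, both endpoints lie together in some bag; and for every vertex, the bags containing it form a connected subtree. Here vertex b appears in no bag, so the decomposition is invalid.

No — vertex b appears in no bag.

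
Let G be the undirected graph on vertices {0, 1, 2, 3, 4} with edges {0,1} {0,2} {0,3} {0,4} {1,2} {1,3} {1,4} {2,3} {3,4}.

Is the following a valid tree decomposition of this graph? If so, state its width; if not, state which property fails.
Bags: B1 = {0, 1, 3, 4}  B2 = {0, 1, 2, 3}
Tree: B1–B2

Yes; width 3.

Checking the three conditions: (i) the bags cover all of {0, 1, 2, 3, 4}; (ii) for each edge, some bag contains both endpoints; (iii) the bags containing any fixed vertex form a subtree. All hold, so the decomposition is valid with width 4 − 1 = 3.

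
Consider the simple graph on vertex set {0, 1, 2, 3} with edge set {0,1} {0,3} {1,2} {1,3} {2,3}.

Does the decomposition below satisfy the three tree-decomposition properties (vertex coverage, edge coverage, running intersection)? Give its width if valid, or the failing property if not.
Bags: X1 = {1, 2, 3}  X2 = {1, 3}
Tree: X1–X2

A tree decomposition must satisfy three properties: every vertex lies in some bag; for every edge, both endpoints lie together in some bag; and for every vertex, the bags containing it form a connected subtree. Here vertex 0 appears in no bag, so the decomposition is invalid.

No — vertex 0 appears in no bag.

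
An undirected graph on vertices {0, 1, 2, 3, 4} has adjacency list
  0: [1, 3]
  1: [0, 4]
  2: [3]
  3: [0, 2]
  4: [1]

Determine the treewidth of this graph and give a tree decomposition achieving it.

Treewidth 1.
One optimal decomposition is:
Bags: B1 = {2, 3}  B2 = {0, 3}  B3 = {0, 1}  B4 = {1, 4}
Tree: B1–B2, B2–B3, B3–B4

The largest bag has 2 vertices, giving width 1; this decomposition certifies tw(G) ≤ 1. G has an edge, so its treewidth is at least 1. Hence tw(G) = 1 exactly.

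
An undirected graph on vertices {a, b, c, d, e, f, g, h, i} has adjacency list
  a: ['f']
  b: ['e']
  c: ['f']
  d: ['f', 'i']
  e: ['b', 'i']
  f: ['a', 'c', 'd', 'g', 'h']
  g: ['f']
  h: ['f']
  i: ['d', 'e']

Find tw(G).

A width-1 tree decomposition is:
Bags: B1 = {d, i}  B2 = {d, f}  B3 = {f, h}  B4 = {a, f}  B5 = {e, i}  B6 = {f, g}  B7 = {c, f}  B8 = {b, e}
Tree: B1–B2, B2–B3, B2–B4, B1–B5, B4–B6, B3–B7, B5–B8
The largest bag has 2 vertices, giving width 1; this decomposition certifies tw(G) ≤ 1. Since G has at least one edge (e.g. d–i), it is not an edgeless graph, so tw(G) ≥ 1. Therefore the treewidth is 1.

1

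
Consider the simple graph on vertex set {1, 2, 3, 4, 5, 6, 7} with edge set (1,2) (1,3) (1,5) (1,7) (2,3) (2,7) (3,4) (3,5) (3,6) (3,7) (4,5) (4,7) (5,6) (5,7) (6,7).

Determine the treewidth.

A width-3 tree decomposition is:
Bags: B1 = {1, 3, 5, 7}  B2 = {3, 4, 5, 7}  B3 = {3, 5, 6, 7}  B4 = {1, 2, 3, 7}
Tree: B1–B2, B2–B3, B1–B4
Every bag has size at most 4, so the width is 4 − 1 = 3 and tw(G) ≤ 3. Conversely, {1, 2, 3, 7} is a clique of size 4, and the vertices of any clique must share a bag in every tree decomposition; so some bag has ≥ 4 vertices and tw(G) ≥ 3. Combining the bounds, tw(G) = 3.

3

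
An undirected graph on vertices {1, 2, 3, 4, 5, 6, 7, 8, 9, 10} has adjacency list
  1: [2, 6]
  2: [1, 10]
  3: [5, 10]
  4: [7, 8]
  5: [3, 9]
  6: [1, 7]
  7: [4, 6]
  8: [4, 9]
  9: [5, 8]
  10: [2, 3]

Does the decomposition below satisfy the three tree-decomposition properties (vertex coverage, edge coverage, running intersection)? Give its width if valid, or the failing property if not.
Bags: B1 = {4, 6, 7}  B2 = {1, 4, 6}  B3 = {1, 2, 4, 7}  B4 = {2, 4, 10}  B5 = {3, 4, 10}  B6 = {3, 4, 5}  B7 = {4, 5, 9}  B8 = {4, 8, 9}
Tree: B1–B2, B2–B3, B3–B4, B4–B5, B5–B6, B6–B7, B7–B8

No — bags containing vertex 7 are not connected in the tree.

A tree decomposition must satisfy three properties: every vertex lies in some bag; for every edge, both endpoints lie together in some bag; and for every vertex, the bags containing it form a connected subtree. Here bags containing vertex 7 are not connected in the tree, so the decomposition is invalid.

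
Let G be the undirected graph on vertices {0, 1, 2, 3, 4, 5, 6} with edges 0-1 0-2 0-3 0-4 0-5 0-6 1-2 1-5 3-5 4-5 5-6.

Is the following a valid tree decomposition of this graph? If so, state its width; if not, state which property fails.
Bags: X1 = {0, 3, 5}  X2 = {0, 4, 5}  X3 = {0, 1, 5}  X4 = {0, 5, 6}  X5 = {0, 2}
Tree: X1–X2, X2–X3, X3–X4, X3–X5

A tree decomposition must satisfy three properties: every vertex lies in some bag; for every edge, both endpoints lie together in some bag; and for every vertex, the bags containing it form a connected subtree. Here edge (1,2) lies in no bag, so the decomposition is invalid.

No — edge (1,2) lies in no bag.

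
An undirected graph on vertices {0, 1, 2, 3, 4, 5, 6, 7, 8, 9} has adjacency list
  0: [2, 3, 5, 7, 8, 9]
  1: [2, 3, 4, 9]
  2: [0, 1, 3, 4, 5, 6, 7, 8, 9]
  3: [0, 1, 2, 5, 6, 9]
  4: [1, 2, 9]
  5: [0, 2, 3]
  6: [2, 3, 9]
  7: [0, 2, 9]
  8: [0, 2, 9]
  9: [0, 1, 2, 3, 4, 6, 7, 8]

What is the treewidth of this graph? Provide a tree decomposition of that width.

The largest bag has 4 vertices, giving width 3; this decomposition certifies tw(G) ≤ 3. On the other hand G contains the 4-clique {0, 2, 8, 9}. A clique must lie in a single bag of any decomposition, so no decomposition can have width below 3. Hence tw(G) = 3 exactly.

Treewidth 3.
One such decomposition:
Bags: B1 = {1, 2, 3, 9}  B2 = {0, 2, 3, 9}  B3 = {0, 2, 3, 5}  B4 = {0, 2, 7, 9}  B5 = {0, 2, 8, 9}  B6 = {1, 2, 4, 9}  B7 = {2, 3, 6, 9}
Tree: B1–B2, B2–B3, B2–B4, B2–B5, B1–B6, B1–B7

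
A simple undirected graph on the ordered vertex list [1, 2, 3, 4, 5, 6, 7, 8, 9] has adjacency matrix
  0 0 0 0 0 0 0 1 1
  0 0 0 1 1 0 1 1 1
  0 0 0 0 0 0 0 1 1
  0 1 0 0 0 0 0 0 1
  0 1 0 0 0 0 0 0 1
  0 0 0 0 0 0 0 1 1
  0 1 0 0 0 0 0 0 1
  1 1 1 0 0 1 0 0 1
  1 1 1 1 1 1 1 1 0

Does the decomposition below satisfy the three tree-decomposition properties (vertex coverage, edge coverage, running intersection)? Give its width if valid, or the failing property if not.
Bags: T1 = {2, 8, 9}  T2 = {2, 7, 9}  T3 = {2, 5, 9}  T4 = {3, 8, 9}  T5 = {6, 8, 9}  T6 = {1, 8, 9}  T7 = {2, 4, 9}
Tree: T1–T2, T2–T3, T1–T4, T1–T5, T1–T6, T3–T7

Every vertex of G appears in some bag (union = {1, 2, 3, 4, 5, 6, 7, 8, 9}); every edge is covered by a bag; and for each vertex v the set of bags containing v is connected in the bag tree. The decomposition is therefore valid. The largest bag has 3 vertices, so the width is 2.

Yes; width 2.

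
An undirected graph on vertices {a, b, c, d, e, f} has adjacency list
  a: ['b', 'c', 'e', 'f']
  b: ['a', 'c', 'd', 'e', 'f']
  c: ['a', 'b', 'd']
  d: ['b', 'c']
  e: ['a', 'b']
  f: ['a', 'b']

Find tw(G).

A width-2 tree decomposition is:
Bags: B1 = {a, b, f}  B2 = {a, b, c}  B3 = {a, b, e}  B4 = {b, c, d}
Tree: B1–B2, B1–B3, B2–B4
The largest bag has 3 vertices, giving width 2; this decomposition certifies tw(G) ≤ 2. For the lower bound, the 3 vertices {b, c, d} are pairwise adjacent, and any tree decomposition puts a clique entirely inside one bag — forcing width ≥ 2. Hence tw(G) = 2 exactly.

2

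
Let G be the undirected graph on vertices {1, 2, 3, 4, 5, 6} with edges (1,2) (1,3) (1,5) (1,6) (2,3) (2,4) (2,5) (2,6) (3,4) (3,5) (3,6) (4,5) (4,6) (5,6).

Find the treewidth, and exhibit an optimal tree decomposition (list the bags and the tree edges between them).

The largest bag has 5 vertices, giving width 4; this decomposition certifies tw(G) ≤ 4. For the lower bound, the 5 vertices {1, 2, 3, 5, 6} are pairwise adjacent, and any tree decomposition puts a clique entirely inside one bag — forcing width ≥ 4. The upper and lower bounds meet at 4, so that is the treewidth.

Treewidth 4.
Bags: B1 = {2, 3, 4, 5, 6}  B2 = {1, 2, 3, 5, 6}
Tree: B1–B2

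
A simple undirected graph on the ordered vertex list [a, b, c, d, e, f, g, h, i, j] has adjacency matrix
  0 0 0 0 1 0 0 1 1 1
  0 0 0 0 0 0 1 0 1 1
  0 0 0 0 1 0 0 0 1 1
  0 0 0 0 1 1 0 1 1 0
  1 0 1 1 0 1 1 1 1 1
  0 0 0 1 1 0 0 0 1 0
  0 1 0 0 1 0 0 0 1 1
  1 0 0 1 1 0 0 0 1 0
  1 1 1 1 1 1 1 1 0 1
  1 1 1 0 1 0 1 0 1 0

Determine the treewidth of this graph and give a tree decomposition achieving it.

Treewidth 3.
One such decomposition:
Bags: B1 = {a, e, i, j}  B2 = {a, e, h, i}  B3 = {d, e, h, i}  B4 = {c, e, i, j}  B5 = {e, g, i, j}  B6 = {d, e, f, i}  B7 = {b, g, i, j}
Tree: B1–B2, B2–B3, B1–B4, B4–B5, B3–B6, B5–B7

Each bag holds 4 vertices, so the decomposition has width 3, which upper-bounds the treewidth. On the other hand G contains the 4-clique {d, e, h, i}. A clique must lie in a single bag of any decomposition, so no decomposition can have width below 3. Hence tw(G) = 3 exactly.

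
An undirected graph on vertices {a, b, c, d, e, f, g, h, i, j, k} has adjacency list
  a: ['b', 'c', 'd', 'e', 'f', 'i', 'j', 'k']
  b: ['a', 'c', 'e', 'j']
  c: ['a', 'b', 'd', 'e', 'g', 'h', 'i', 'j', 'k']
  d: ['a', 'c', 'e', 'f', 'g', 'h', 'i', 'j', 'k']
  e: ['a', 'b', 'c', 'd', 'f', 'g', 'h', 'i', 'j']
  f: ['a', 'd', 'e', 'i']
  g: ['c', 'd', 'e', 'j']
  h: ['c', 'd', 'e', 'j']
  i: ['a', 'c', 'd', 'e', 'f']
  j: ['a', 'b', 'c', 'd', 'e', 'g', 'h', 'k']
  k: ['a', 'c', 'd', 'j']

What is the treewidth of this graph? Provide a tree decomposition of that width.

Treewidth 4.
One optimal decomposition is:
Bags: B1 = {a, c, d, e, j}  B2 = {c, d, e, g, j}  B3 = {c, d, e, h, j}  B4 = {a, c, d, e, i}  B5 = {a, b, c, e, j}  B6 = {a, c, d, j, k}  B7 = {a, d, e, f, i}
Tree: B1–B2, B2–B3, B1–B4, B1–B5, B1–B6, B4–B7

The largest bag has 5 vertices, giving width 4; this decomposition certifies tw(G) ≤ 4. For the lower bound, the 5 vertices {c, d, e, g, j} are pairwise adjacent, and any tree decomposition puts a clique entirely inside one bag — forcing width ≥ 4. The upper and lower bounds meet at 4, so that is the treewidth.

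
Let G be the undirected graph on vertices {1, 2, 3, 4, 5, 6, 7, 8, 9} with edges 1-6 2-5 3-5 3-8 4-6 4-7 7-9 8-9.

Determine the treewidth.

A width-1 tree decomposition is:
Bags: B1 = {2, 5}  B2 = {3, 5}  B3 = {3, 8}  B4 = {8, 9}  B5 = {7, 9}  B6 = {4, 7}  B7 = {4, 6}  B8 = {1, 6}
Tree: B1–B2, B2–B3, B3–B4, B4–B5, B5–B6, B6–B7, B7–B8
The largest bag has 2 vertices, giving width 1; this decomposition certifies tw(G) ≤ 1. G has an edge, so its treewidth is at least 1. Hence tw(G) = 1 exactly.

1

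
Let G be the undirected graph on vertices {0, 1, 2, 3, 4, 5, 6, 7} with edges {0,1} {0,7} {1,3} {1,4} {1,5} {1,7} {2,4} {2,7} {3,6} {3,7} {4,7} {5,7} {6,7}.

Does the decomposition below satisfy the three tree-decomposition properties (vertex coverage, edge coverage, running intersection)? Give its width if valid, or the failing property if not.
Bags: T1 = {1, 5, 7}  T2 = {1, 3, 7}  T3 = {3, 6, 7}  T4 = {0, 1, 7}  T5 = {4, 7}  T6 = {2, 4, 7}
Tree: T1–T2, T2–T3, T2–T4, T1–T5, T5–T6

A tree decomposition must satisfy three properties: every vertex lies in some bag; for every edge, both endpoints lie together in some bag; and for every vertex, the bags containing it form a connected subtree. Here edge (1,4) lies in no bag, so the decomposition is invalid.

No — edge (1,4) lies in no bag.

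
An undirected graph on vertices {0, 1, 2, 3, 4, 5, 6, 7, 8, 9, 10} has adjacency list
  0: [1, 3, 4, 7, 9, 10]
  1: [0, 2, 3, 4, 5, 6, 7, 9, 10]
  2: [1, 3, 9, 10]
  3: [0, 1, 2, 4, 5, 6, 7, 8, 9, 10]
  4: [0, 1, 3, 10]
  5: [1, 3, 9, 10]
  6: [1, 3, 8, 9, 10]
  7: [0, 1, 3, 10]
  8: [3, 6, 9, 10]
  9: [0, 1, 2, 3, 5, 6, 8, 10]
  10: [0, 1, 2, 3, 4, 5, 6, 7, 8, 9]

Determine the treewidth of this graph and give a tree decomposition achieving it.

Treewidth 4.
Bags: B1 = {1, 3, 5, 9, 10}  B2 = {1, 2, 3, 9, 10}  B3 = {0, 1, 3, 9, 10}  B4 = {1, 3, 6, 9, 10}  B5 = {0, 1, 3, 7, 10}  B6 = {0, 1, 3, 4, 10}  B7 = {3, 6, 8, 9, 10}
Tree: B1–B2, B1–B3, B3–B4, B3–B5, B3–B6, B4–B7

Each bag holds 5 vertices, so the decomposition has width 4, which upper-bounds the treewidth. Conversely, {3, 6, 8, 9, 10} is a clique of size 5, and the vertices of any clique must share a bag in every tree decomposition; so some bag has ≥ 5 vertices and tw(G) ≥ 4. Combining the bounds, tw(G) = 4.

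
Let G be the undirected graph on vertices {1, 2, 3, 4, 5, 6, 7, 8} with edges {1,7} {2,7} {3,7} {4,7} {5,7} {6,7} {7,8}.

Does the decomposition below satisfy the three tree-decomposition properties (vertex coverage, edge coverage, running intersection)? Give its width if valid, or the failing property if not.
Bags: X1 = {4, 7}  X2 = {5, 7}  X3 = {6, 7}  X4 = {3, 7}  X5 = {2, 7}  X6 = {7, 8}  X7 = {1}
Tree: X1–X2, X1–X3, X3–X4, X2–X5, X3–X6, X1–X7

A tree decomposition must satisfy three properties: every vertex lies in some bag; for every edge, both endpoints lie together in some bag; and for every vertex, the bags containing it form a connected subtree. Here edge (7,1) lies in no bag, so the decomposition is invalid.

No — edge (7,1) lies in no bag.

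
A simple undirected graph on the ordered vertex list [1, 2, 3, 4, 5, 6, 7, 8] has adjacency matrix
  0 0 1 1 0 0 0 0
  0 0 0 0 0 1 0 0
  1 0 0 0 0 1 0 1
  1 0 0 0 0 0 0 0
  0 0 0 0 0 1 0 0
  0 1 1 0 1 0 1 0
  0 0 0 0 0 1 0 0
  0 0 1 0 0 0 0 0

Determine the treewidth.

A width-1 tree decomposition is:
Bags: B1 = {3, 6}  B2 = {6, 7}  B3 = {5, 6}  B4 = {1, 3}  B5 = {1, 4}  B6 = {2, 6}  B7 = {3, 8}
Tree: B1–B2, B2–B3, B1–B4, B4–B5, B2–B6, B4–B7
Every bag has size at most 2, so the width is 2 − 1 = 1 and tw(G) ≤ 1. Since G has at least one edge (e.g. 3–6), it is not an edgeless graph, so tw(G) ≥ 1. The upper and lower bounds meet at 1, so that is the treewidth.

1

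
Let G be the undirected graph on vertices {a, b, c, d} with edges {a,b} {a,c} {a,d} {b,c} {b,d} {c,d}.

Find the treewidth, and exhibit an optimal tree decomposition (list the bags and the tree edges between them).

With just one bag of size 4, the width is 4 − 1 = 3, so tw(G) ≤ 3. For the lower bound, the 4 vertices {a, b, c, d} are pairwise adjacent, and any tree decomposition puts a clique entirely inside one bag — forcing width ≥ 3. Combining the bounds, tw(G) = 3.

Treewidth 3.
One optimal decomposition is:
Bags: B1 = {a, b, c, d}
Tree: (single bag)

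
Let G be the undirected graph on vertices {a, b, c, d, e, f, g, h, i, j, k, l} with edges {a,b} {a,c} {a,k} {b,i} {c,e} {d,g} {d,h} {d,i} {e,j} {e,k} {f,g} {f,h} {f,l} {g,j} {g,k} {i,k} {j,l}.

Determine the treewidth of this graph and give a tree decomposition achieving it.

Treewidth 3.
One optimal decomposition is:
Bags: B1 = {a, b, c, e}  B2 = {a, b, e, k}  B3 = {b, e, i, k}  B4 = {e, i, j, k}  B5 = {g, i, j, k}  B6 = {d, g, i, j}  B7 = {d, g, j, l}  B8 = {d, f, g, l}  B9 = {d, f, h, l}
Tree: B1–B2, B2–B3, B3–B4, B4–B5, B5–B6, B6–B7, B7–B8, B8–B9

Each bag holds 4 vertices, so the decomposition has width 3, which upper-bounds the treewidth. For the lower bound: the 4 vertex sets {a,b,c}, {e}, {k}, {d,g,i,j} are disjoint, each induces a connected subgraph, and every pair is joined by at least one edge of G. Contracting each set to a single vertex therefore yields K_{4} as a minor, and since treewidth is minor-monotone, tw(G) ≥ tw(K_{4}) = 3. Combining the bounds, tw(G) = 3.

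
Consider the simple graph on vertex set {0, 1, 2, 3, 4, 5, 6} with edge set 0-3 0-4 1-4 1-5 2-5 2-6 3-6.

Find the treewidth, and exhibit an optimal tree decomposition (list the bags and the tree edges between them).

Treewidth 2.
One optimal decomposition is:
Bags: B1 = {0, 1, 4}  B2 = {0, 1, 5}  B3 = {0, 2, 5}  B4 = {0, 2, 6}  B5 = {0, 3, 6}
Tree: B1–B2, B2–B3, B3–B4, B4–B5

The largest bag has 3 vertices, giving width 2; this decomposition certifies tw(G) ≤ 2. Since 0–4–1–5–2–6–3–0 is a cycle in G, G is not acyclic. Forests are exactly the graphs of treewidth ≤ 1, so tw(G) ≥ 2. Combining the bounds, tw(G) = 2.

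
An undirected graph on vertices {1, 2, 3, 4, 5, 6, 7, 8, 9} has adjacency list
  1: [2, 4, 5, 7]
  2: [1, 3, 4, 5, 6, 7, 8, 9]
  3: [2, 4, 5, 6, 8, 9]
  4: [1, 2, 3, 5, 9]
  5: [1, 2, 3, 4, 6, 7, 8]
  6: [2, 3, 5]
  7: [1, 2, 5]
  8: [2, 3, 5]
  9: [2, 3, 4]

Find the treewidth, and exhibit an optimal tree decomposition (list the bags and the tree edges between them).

Every bag has size at most 4, so the width is 4 − 1 = 3 and tw(G) ≤ 3. For the lower bound, the 4 vertices {2, 3, 4, 9} are pairwise adjacent, and any tree decomposition puts a clique entirely inside one bag — forcing width ≥ 3. Hence tw(G) = 3 exactly.

Treewidth 3.
Bags: B1 = {2, 3, 5, 6}  B2 = {2, 3, 4, 5}  B3 = {2, 3, 5, 8}  B4 = {1, 2, 4, 5}  B5 = {1, 2, 5, 7}  B6 = {2, 3, 4, 9}
Tree: B1–B2, B2–B3, B2–B4, B4–B5, B2–B6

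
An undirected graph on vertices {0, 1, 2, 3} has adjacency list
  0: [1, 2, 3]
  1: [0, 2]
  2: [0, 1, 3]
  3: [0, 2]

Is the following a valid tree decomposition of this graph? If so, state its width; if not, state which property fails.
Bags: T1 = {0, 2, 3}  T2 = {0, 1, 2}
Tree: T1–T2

Vertex coverage: the bags together contain {0, 1, 2, 3}, the full vertex set. Edge coverage: each edge of G has both endpoints in at least one bag. Running intersection: for every vertex, the bags containing it form a connected subtree. All three properties hold, so this is a valid tree decomposition of width max|bag| − 1 = 2, and hence tw(G) ≤ 2.

Yes; width 2.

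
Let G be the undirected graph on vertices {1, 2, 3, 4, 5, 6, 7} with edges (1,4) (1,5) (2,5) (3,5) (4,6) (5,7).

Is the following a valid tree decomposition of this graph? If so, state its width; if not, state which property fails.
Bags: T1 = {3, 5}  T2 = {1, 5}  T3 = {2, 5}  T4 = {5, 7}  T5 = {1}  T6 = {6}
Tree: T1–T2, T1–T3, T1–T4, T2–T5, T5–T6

No — vertex 4 appears in no bag.

A tree decomposition must satisfy three properties: every vertex lies in some bag; for every edge, both endpoints lie together in some bag; and for every vertex, the bags containing it form a connected subtree. Here vertex 4 appears in no bag, so the decomposition is invalid.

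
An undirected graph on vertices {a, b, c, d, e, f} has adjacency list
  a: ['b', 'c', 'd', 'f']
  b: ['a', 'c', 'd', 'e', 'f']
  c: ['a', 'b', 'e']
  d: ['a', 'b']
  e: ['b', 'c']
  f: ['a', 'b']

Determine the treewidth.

A width-2 tree decomposition is:
Bags: B1 = {a, b, c}  B2 = {b, c, e}  B3 = {a, b, d}  B4 = {a, b, f}
Tree: B1–B2, B1–B3, B1–B4
Every bag has size at most 3, so the width is 3 − 1 = 2 and tw(G) ≤ 2. On the other hand G contains the 3-clique {b, c, e}. A clique must lie in a single bag of any decomposition, so no decomposition can have width below 2. The upper and lower bounds meet at 2, so that is the treewidth.

2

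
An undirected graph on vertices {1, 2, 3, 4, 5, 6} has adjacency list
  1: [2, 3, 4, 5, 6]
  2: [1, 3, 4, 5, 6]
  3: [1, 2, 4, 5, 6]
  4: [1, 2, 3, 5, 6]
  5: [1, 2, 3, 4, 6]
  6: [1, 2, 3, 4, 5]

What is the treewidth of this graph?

5

A width-5 tree decomposition is:
Bags: B1 = {1, 2, 3, 4, 5, 6}
Tree: (single bag)
A single bag containing all 6 vertices is trivially a valid decomposition of width 5. Conversely, {1, 2, 3, 4, 5, 6} is a clique of size 6, and the vertices of any clique must share a bag in every tree decomposition; so some bag has ≥ 6 vertices and tw(G) ≥ 5. Therefore the treewidth is 5.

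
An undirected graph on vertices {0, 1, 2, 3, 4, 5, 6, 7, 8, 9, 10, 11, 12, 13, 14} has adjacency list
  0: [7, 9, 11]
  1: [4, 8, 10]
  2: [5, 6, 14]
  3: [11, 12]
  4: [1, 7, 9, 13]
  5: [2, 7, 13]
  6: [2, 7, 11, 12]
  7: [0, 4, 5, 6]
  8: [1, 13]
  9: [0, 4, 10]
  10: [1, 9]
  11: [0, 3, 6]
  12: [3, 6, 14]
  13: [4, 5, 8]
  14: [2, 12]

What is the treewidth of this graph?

A width-3 tree decomposition is:
Bags: B1 = {3, 11, 12, 14}  B2 = {6, 11, 12, 14}  B3 = {2, 6, 11, 14}  B4 = {0, 2, 6, 11}  B5 = {0, 2, 6, 7}  B6 = {0, 2, 5, 7}  B7 = {0, 5, 7, 9}  B8 = {4, 5, 7, 9}  B9 = {4, 5, 9, 13}  B10 = {4, 9, 10, 13}  B11 = {1, 4, 10, 13}  B12 = {1, 8, 10, 13}
Tree: B1–B2, B2–B3, B3–B4, B4–B5, B5–B6, B6–B7, B7–B8, B8–B9, B9–B10, B10–B11, B11–B12
Each bag holds 4 vertices, so the decomposition has width 3, which upper-bounds the treewidth. For the lower bound: the 4 vertex sets {3,12,14}, {11}, {6}, {0,2,5,7} are disjoint, each induces a connected subgraph, and every pair is joined by at least one edge of G. Contracting each set to a single vertex therefore yields K_{4} as a minor, and since treewidth is minor-monotone, tw(G) ≥ tw(K_{4}) = 3. Therefore the treewidth is 3.

3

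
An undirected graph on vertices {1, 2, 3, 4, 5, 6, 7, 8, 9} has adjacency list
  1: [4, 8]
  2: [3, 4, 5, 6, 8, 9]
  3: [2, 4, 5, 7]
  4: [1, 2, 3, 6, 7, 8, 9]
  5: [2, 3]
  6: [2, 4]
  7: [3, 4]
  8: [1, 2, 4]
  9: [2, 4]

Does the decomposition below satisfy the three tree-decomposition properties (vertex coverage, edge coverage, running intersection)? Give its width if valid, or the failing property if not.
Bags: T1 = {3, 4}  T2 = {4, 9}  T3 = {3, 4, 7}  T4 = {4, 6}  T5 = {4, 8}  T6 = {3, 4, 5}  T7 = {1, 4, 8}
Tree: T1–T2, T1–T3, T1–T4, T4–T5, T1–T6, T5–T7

A tree decomposition must satisfy three properties: every vertex lies in some bag; for every edge, both endpoints lie together in some bag; and for every vertex, the bags containing it form a connected subtree. Here vertex 2 appears in no bag, so the decomposition is invalid.

No — vertex 2 appears in no bag.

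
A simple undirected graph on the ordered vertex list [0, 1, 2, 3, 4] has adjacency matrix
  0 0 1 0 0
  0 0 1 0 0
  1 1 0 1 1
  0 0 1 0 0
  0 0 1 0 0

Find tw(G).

1

A width-1 tree decomposition is:
Bags: B1 = {0, 2}  B2 = {2, 3}  B3 = {2, 4}  B4 = {1, 2}
Tree: B1–B2, B1–B3, B3–B4
The largest bag has 2 vertices, giving width 1; this decomposition certifies tw(G) ≤ 1. G has an edge, so its treewidth is at least 1. Combining the bounds, tw(G) = 1.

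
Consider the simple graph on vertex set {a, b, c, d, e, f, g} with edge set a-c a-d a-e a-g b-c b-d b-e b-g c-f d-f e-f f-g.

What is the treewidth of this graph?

3

A width-3 tree decomposition is:
Bags: B1 = {a, b, d, f}  B2 = {a, b, c, f}  B3 = {a, b, f, g}  B4 = {a, b, e, f}
Tree: B1–B2, B2–B3, B3–B4
Every bag has size at most 4, so the width is 4 − 1 = 3 and tw(G) ≤ 3. For the lower bound: the 4 vertex sets {d,f}, {a,c}, {b}, {g} are disjoint, each induces a connected subgraph, and every pair is joined by at least one edge of G. Contracting each set to a single vertex therefore yields K_{4} as a minor, and since treewidth is minor-monotone, tw(G) ≥ tw(K_{4}) = 3. Hence tw(G) = 3 exactly.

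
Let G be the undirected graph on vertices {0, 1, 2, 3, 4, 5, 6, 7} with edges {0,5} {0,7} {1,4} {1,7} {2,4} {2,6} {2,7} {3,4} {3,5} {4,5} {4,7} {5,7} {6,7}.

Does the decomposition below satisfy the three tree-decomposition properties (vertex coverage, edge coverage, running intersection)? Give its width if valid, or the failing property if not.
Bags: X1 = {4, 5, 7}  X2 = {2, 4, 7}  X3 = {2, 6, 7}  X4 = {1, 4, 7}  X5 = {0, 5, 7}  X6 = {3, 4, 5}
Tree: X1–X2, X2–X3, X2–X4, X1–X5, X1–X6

Yes; width 2.

Vertex coverage: the bags together contain {0, 1, 2, 3, 4, 5, 6, 7}, the full vertex set. Edge coverage: each edge of G has both endpoints in at least one bag. Running intersection: for every vertex, the bags containing it form a connected subtree. All three properties hold, so this is a valid tree decomposition of width max|bag| − 1 = 2, and hence tw(G) ≤ 2.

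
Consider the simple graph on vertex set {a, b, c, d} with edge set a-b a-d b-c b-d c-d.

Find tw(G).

2

A width-2 tree decomposition is:
Bags: B1 = {b, c, d}  B2 = {a, b, d}
Tree: B1–B2
The largest bag has 3 vertices, giving width 2; this decomposition certifies tw(G) ≤ 2. For the lower bound, the 3 vertices {b, c, d} are pairwise adjacent, and any tree decomposition puts a clique entirely inside one bag — forcing width ≥ 2. Hence tw(G) = 2 exactly.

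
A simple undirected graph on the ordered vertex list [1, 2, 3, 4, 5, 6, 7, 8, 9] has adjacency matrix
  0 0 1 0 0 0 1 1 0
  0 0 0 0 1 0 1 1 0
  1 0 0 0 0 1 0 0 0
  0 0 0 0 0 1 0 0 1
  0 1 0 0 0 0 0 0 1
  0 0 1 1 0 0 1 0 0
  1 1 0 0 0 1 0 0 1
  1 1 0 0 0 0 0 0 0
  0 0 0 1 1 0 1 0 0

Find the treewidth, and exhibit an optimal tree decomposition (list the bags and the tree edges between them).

The largest bag has 4 vertices, giving width 3; this decomposition certifies tw(G) ≤ 3. For the lower bound: the 4 vertex sets {1,3,8}, {6}, {7}, {2,4,5,9} are disjoint, each induces a connected subgraph, and every pair is joined by at least one edge of G. Contracting each set to a single vertex therefore yields K_{4} as a minor, and since treewidth is minor-monotone, tw(G) ≥ tw(K_{4}) = 3. Combining the bounds, tw(G) = 3.

Treewidth 3.
Bags: B1 = {1, 3, 6, 8}  B2 = {1, 6, 7, 8}  B3 = {2, 6, 7, 8}  B4 = {2, 4, 6, 7}  B5 = {2, 4, 7, 9}  B6 = {2, 4, 5, 9}
Tree: B1–B2, B2–B3, B3–B4, B4–B5, B5–B6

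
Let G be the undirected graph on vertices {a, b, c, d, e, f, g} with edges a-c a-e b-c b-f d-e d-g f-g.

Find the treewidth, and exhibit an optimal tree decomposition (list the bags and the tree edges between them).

Treewidth 2.
Bags: B1 = {a, b, c}  B2 = {a, b, e}  B3 = {b, d, e}  B4 = {b, d, g}  B5 = {b, f, g}
Tree: B1–B2, B2–B3, B3–B4, B4–B5

Each bag holds 3 vertices, so the decomposition has width 2, which upper-bounds the treewidth. The edges b–c–a–e–d–g–f–b form a cycle, so G is not a tree and its treewidth is at least 2. Hence tw(G) = 2 exactly.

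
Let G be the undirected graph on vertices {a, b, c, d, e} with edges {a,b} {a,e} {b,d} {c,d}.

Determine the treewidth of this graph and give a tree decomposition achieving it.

The largest bag has 2 vertices, giving width 1; this decomposition certifies tw(G) ≤ 1. Any graph with an edge has treewidth ≥ 1, and G has the edge c–d. Combining the bounds, tw(G) = 1.

Treewidth 1.
One optimal decomposition is:
Bags: B1 = {c, d}  B2 = {b, d}  B3 = {a, b}  B4 = {a, e}
Tree: B1–B2, B2–B3, B3–B4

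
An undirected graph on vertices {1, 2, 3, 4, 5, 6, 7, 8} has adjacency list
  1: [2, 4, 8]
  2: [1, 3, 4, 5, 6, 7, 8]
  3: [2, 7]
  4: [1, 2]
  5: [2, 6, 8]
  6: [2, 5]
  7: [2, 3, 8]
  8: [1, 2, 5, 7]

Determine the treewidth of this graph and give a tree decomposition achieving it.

Treewidth 2.
One optimal decomposition is:
Bags: B1 = {2, 5, 8}  B2 = {2, 7, 8}  B3 = {2, 5, 6}  B4 = {2, 3, 7}  B5 = {1, 2, 8}  B6 = {1, 2, 4}
Tree: B1–B2, B1–B3, B2–B4, B1–B5, B5–B6

Every bag has size at most 3, so the width is 3 − 1 = 2 and tw(G) ≤ 2. On the other hand G contains the 3-clique {1, 2, 8}. A clique must lie in a single bag of any decomposition, so no decomposition can have width below 2. The upper and lower bounds meet at 2, so that is the treewidth.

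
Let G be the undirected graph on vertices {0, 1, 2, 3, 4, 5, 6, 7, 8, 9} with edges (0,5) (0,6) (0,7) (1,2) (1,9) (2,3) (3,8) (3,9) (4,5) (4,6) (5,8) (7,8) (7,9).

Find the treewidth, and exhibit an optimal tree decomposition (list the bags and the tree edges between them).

Treewidth 2.
One such decomposition:
Bags: B1 = {0, 4, 6}  B2 = {0, 4, 5}  B3 = {0, 5, 7}  B4 = {5, 7, 8}  B5 = {7, 8, 9}  B6 = {3, 8, 9}  B7 = {1, 3, 9}  B8 = {1, 2, 3}
Tree: B1–B2, B2–B3, B3–B4, B4–B5, B5–B6, B6–B7, B7–B8

Each bag holds 3 vertices, so the decomposition has width 2, which upper-bounds the treewidth. The edges 6–4–5–0–6 form a cycle, so G is not a tree and its treewidth is at least 2. Therefore the treewidth is 2.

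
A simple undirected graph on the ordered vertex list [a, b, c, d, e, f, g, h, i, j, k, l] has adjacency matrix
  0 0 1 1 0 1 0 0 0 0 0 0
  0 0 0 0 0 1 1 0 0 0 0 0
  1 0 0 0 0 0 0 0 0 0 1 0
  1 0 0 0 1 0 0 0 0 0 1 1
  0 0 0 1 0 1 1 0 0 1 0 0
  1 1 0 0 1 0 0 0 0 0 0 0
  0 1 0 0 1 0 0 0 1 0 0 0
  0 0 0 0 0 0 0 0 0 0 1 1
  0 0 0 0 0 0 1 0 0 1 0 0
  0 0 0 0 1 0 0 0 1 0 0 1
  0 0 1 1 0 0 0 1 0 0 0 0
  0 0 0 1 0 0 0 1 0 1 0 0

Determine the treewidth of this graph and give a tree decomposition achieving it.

The largest bag has 4 vertices, giving width 3; this decomposition certifies tw(G) ≤ 3. For the lower bound: the 4 vertex sets {b,g,i}, {j}, {e}, {a,d,f,l} are disjoint, each induces a connected subgraph, and every pair is joined by at least one edge of G. Contracting each set to a single vertex therefore yields K_{4} as a minor, and since treewidth is minor-monotone, tw(G) ≥ tw(K_{4}) = 3. Hence tw(G) = 3 exactly.

Treewidth 3.
One such decomposition:
Bags: B1 = {b, g, i, j}  B2 = {b, e, g, j}  B3 = {b, e, f, j}  B4 = {e, f, j, l}  B5 = {d, e, f, l}  B6 = {a, d, f, l}  B7 = {a, d, h, l}  B8 = {a, d, h, k}  B9 = {a, c, h, k}
Tree: B1–B2, B2–B3, B3–B4, B4–B5, B5–B6, B6–B7, B7–B8, B8–B9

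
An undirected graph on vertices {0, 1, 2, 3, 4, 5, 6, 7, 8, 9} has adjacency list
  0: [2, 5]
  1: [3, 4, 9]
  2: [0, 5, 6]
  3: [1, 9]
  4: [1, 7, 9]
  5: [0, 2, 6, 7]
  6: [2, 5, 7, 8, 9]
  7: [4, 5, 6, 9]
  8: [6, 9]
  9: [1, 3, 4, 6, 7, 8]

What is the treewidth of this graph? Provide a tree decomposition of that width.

Every bag has size at most 3, so the width is 3 − 1 = 2 and tw(G) ≤ 2. For the lower bound, the 3 vertices {0, 2, 5} are pairwise adjacent, and any tree decomposition puts a clique entirely inside one bag — forcing width ≥ 2. Combining the bounds, tw(G) = 2.

Treewidth 2.
Bags: B1 = {6, 7, 9}  B2 = {6, 8, 9}  B3 = {5, 6, 7}  B4 = {2, 5, 6}  B5 = {4, 7, 9}  B6 = {0, 2, 5}  B7 = {1, 4, 9}  B8 = {1, 3, 9}
Tree: B1–B2, B1–B3, B3–B4, B1–B5, B4–B6, B5–B7, B7–B8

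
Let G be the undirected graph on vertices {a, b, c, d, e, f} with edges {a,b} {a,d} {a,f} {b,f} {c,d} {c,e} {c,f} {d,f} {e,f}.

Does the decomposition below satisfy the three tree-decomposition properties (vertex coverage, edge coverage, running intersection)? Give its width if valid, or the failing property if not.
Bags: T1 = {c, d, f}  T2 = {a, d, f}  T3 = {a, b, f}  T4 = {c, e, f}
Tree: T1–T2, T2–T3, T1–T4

Every vertex of G appears in some bag (union = {a, b, c, d, e, f}); every edge is covered by a bag; and for each vertex v the set of bags containing v is connected in the bag tree. The decomposition is therefore valid. The largest bag has 3 vertices, so the width is 2.

Yes; width 2.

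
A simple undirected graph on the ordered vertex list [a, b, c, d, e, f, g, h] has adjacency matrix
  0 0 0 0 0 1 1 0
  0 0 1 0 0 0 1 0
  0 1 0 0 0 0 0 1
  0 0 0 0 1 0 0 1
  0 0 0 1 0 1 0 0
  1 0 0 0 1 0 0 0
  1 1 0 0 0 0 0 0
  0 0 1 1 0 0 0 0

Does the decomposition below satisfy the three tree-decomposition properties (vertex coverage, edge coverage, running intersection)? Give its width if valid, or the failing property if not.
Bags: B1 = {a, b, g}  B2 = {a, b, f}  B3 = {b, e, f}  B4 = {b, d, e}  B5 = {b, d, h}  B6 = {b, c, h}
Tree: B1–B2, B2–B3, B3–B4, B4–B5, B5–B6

Yes; width 2.

Every vertex of G appears in some bag (union = {a, b, c, d, e, f, g, h}); every edge is covered by a bag; and for each vertex v the set of bags containing v is connected in the bag tree. The decomposition is therefore valid. The largest bag has 3 vertices, so the width is 2.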